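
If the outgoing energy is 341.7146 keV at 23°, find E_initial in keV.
360.9000 keV

Convert final energy to wavelength (hc ≈ 1239.842 keV·pm):
λ' = hc/E' = 1239.842 / 341.7146 = 3.6283 pm

Calculate the Compton shift:
Δλ = λ_C(1 - cos(23°))
Δλ = 2.4263 × (1 - cos(23°))
Δλ = 0.1929 pm

Initial wavelength:
λ = λ' - Δλ = 3.6283 - 0.1929 = 3.4354 pm

Initial energy:
E = hc/λ = 1239.842 / 3.4354 = 360.9000 keV

(Intermediate values are shown rounded; full precision is carried through to the final answer.)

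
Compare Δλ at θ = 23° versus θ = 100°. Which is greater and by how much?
100° produces the larger shift by a factor of 14.764

Calculate both shifts using Δλ = λ_C(1 - cos θ):

For θ₁ = 23°:
Δλ₁ = 2.4263 × (1 - cos(23°))
Δλ₁ = 2.4263 × 0.0795
Δλ₁ = 0.1929 pm

For θ₂ = 100°:
Δλ₂ = 2.4263 × (1 - cos(100°))
Δλ₂ = 2.4263 × 1.1736
Δλ₂ = 2.8476 pm

The 100° angle produces the larger shift.
Ratio: 2.8476/0.1929 = 14.764

(Intermediate values are shown rounded; full precision is carried through to the final answer.)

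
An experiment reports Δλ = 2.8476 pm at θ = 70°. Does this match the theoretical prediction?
No, inconsistent

Calculate the expected shift for θ = 70°:

Δλ_expected = λ_C(1 - cos(70°))
Δλ_expected = 2.4263 × (1 - cos(70°))
Δλ_expected = 2.4263 × 0.6580
Δλ_expected = 1.5965 pm

Given shift: 2.8476 pm
Expected shift: 1.5965 pm
Difference: 1.2512 pm

The values do not match. The given shift corresponds to θ ≈ 100.0°, not 70°.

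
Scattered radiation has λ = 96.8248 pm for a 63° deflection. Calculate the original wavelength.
95.5000 pm

From λ' = λ + Δλ, we have λ = λ' - Δλ

First calculate the Compton shift:
Δλ = λ_C(1 - cos θ)
Δλ = 2.4263 × (1 - cos(63°))
Δλ = 2.4263 × 0.5460
Δλ = 1.3248 pm

Initial wavelength:
λ = λ' - Δλ
λ = 96.8248 - 1.3248
λ = 95.5000 pm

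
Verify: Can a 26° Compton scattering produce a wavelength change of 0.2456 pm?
Yes, consistent

Calculate the expected shift for θ = 26°:

Δλ_expected = λ_C(1 - cos(26°))
Δλ_expected = 2.4263 × (1 - cos(26°))
Δλ_expected = 2.4263 × 0.1012
Δλ_expected = 0.2456 pm

Given shift: 0.2456 pm
Expected shift: 0.2456 pm
Difference: 0.0000 pm

The values match. This is consistent with Compton scattering at the stated angle.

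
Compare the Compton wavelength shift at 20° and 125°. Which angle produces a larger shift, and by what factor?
125° produces the larger shift by a factor of 26.093

Calculate both shifts using Δλ = λ_C(1 - cos θ):

For θ₁ = 20°:
Δλ₁ = 2.4263 × (1 - cos(20°))
Δλ₁ = 2.4263 × 0.0603
Δλ₁ = 0.1463 pm

For θ₂ = 125°:
Δλ₂ = 2.4263 × (1 - cos(125°))
Δλ₂ = 2.4263 × 1.5736
Δλ₂ = 3.8180 pm

The 125° angle produces the larger shift.
Ratio: 3.8180/0.1463 = 26.093

(Intermediate values are shown rounded; full precision is carried through to the final answer.)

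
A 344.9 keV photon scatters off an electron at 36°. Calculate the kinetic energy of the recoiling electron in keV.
39.3826 keV

By energy conservation: K_e = E_initial - E_final

First find the scattered photon energy:
Initial wavelength: λ = hc/E = 3.5948 pm
Compton shift: Δλ = λ_C(1 - cos(36°)) = 0.4634 pm
Final wavelength: λ' = 3.5948 + 0.4634 = 4.0582 pm
Final photon energy: E' = hc/λ' = 305.5174 keV

Electron kinetic energy:
K_e = E - E' = 344.9000 - 305.5174 = 39.3826 keV

(Intermediate values are shown rounded; full precision is carried through to the final answer.)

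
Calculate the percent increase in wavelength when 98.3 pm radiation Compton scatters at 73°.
1.7466%

Calculate the Compton shift:
Δλ = λ_C(1 - cos(73°))
Δλ = 2.4263 × (1 - cos(73°))
Δλ = 2.4263 × 0.7076
Δλ = 1.7169 pm

Percentage change:
(Δλ/λ₀) × 100 = (1.7169/98.3) × 100
= 1.7466%

(Intermediate values are shown rounded; full precision is carried through to the final answer.)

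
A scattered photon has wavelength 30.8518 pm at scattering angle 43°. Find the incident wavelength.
30.2000 pm

From λ' = λ + Δλ, we have λ = λ' - Δλ

First calculate the Compton shift:
Δλ = λ_C(1 - cos θ)
Δλ = 2.4263 × (1 - cos(43°))
Δλ = 2.4263 × 0.2686
Δλ = 0.6518 pm

Initial wavelength:
λ = λ' - Δλ
λ = 30.8518 - 0.6518
λ = 30.2000 pm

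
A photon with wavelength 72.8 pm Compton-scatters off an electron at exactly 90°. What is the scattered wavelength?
75.2263 pm

Using the Compton formula: λ' = λ + λ_C(1 − cos θ)

For θ = 90°, cos θ = 0 (exact) = 0.0000, so:
1 − cos 90° = 1 − (0) = 1.0000

Δλ = λ_C × 1.0000 = 2.4263 × 1.0000 = 2.4263 pm

λ' = 72.8 + 2.4263 = 75.2263 pm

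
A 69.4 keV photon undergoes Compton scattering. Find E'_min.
54.5758 keV (at θ = 180°)

The scattered photon has minimum energy when its wavelength is maximum, i.e., when the Compton shift Δλ = λ_C(1 − cos θ) is maximum. This occurs at θ = 180° (backscattering), giving Δλ_max = 2λ_C = 4.8526 pm.

Initial wavelength: λ₀ = hc/E₀ = 17.8652 pm
Maximum final wavelength: λ'_max = λ₀ + 2λ_C = 17.8652 + 4.8526 = 22.7178 pm
Minimum final energy: E'_min = hc/λ'_max = 54.5758 keV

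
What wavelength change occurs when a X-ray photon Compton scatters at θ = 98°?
2.7640 pm

Using the Compton scattering formula:
Δλ = λ_C(1 - cos θ)

where λ_C = h/(m_e·c) ≈ 2.4263 pm is the Compton wavelength of an electron.

For θ = 98°:
cos(98°) = -0.1392
1 - cos(98°) = 1.1392

Δλ = 2.4263 × 1.1392
Δλ = 2.7640 pm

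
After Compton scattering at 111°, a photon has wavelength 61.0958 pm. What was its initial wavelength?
57.8000 pm

From λ' = λ + Δλ, we have λ = λ' - Δλ

First calculate the Compton shift:
Δλ = λ_C(1 - cos θ)
Δλ = 2.4263 × (1 - cos(111°))
Δλ = 2.4263 × 1.3584
Δλ = 3.2958 pm

Initial wavelength:
λ = λ' - Δλ
λ = 61.0958 - 3.2958
λ = 57.8000 pm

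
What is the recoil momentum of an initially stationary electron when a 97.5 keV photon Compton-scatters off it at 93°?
6.9533e-23 kg·m/s

The electron is initially at rest, so by conservation of momentum:
p⃗_e = p⃗₀ − p⃗'  (incident photon momentum minus scattered photon momentum)

Photon momentum magnitudes (p = h/λ = E/c):
λ₀ = hc/E₀ = 12.7163 pm → p₀ = h/λ₀ = 5.2107e-23 kg·m/s
Δλ = λ_C(1 − cos 93°) = 2.5533 pm
λ' = 15.2696 pm → p' = h/λ' = 4.3394e-23 kg·m/s

The scattered photon makes angle θ = 93° with the incident direction, so by the law of cosines:
|p⃗_e|² = p₀² + p'² − 2p₀p'cos θ
|p⃗_e|² = (5.2107e-23)² + (4.3394e-23)² − 2·5.2107e-23·4.3394e-23·cos(93°)
|p⃗_e| = 6.9533e-23 kg·m/s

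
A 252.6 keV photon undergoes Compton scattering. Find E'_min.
127.0207 keV (at θ = 180°)

The scattered photon has minimum energy when its wavelength is maximum, i.e., when the Compton shift Δλ = λ_C(1 − cos θ) is maximum. This occurs at θ = 180° (backscattering), giving Δλ_max = 2λ_C = 4.8526 pm.

Initial wavelength: λ₀ = hc/E₀ = 4.9083 pm
Maximum final wavelength: λ'_max = λ₀ + 2λ_C = 4.9083 + 4.8526 = 9.7609 pm
Minimum final energy: E'_min = hc/λ'_max = 127.0207 keV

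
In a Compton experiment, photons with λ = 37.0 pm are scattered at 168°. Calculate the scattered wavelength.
41.7996 pm

Using the Compton scattering formula:
λ' = λ + Δλ = λ + λ_C(1 - cos θ)

Given:
- Initial wavelength λ = 37.0 pm
- Scattering angle θ = 168°
- Compton wavelength λ_C ≈ 2.4263 pm

Calculate the shift:
Δλ = 2.4263 × (1 - cos(168°))
Δλ = 2.4263 × 1.9781
Δλ = 4.7996 pm

Final wavelength:
λ' = 37.0 + 4.7996 = 41.7996 pm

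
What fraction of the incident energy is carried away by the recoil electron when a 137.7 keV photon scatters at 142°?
0.3252 (or 32.52%)

Calculate initial and final photon energies:

Initial: E₀ = 137.7 keV → λ₀ = 9.0039 pm
Compton shift: Δλ = 4.3383 pm
Final wavelength: λ' = 13.3422 pm
Final energy: E' = 92.9263 keV

Fractional energy loss:
(E₀ - E')/E₀ = (137.7000 - 92.9263)/137.7000
= 44.7737/137.7000
= 0.3252
= 32.52%

(Intermediate values are shown rounded; full precision is carried through to the final answer.)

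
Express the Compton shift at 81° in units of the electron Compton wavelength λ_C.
0.8436 λ_C

The Compton shift formula is:
Δλ = λ_C(1 - cos θ)

Dividing both sides by λ_C:
Δλ/λ_C = 1 - cos θ

For θ = 81°:
Δλ/λ_C = 1 - cos(81°)
Δλ/λ_C = 1 - 0.1564
Δλ/λ_C = 0.8436

This means the shift is 0.8436 × λ_C = 2.0468 pm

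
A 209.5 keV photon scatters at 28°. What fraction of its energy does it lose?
0.0458 (or 4.58%)

Calculate initial and final photon energies:

Initial: E₀ = 209.5 keV → λ₀ = 5.9181 pm
Compton shift: Δλ = 0.2840 pm
Final wavelength: λ' = 6.2021 pm
Final energy: E' = 199.9066 keV

Fractional energy loss:
(E₀ - E')/E₀ = (209.5000 - 199.9066)/209.5000
= 9.5934/209.5000
= 0.0458
= 4.58%

(Intermediate values are shown rounded; full precision is carried through to the final answer.)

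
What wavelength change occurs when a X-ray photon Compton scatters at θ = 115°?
3.4517 pm

Using the Compton scattering formula:
Δλ = λ_C(1 - cos θ)

where λ_C = h/(m_e·c) ≈ 2.4263 pm is the Compton wavelength of an electron.

For θ = 115°:
cos(115°) = -0.4226
1 - cos(115°) = 1.4226

Δλ = 2.4263 × 1.4226
Δλ = 3.4517 pm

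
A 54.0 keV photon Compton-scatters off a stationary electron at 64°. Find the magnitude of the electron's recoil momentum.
2.9761e-23 kg·m/s

The electron is initially at rest, so by conservation of momentum:
p⃗_e = p⃗₀ − p⃗'  (incident photon momentum minus scattered photon momentum)

Photon momentum magnitudes (p = h/λ = E/c):
λ₀ = hc/E₀ = 22.9600 pm → p₀ = h/λ₀ = 2.8859e-23 kg·m/s
Δλ = λ_C(1 − cos 64°) = 1.3627 pm
λ' = 24.3227 pm → p' = h/λ' = 2.7242e-23 kg·m/s

The scattered photon makes angle θ = 64° with the incident direction, so by the law of cosines:
|p⃗_e|² = p₀² + p'² − 2p₀p'cos θ
|p⃗_e|² = (2.8859e-23)² + (2.7242e-23)² − 2·2.8859e-23·2.7242e-23·cos(64°)
|p⃗_e| = 2.9761e-23 kg·m/s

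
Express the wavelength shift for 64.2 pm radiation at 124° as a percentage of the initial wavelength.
5.8927%

Calculate the Compton shift:
Δλ = λ_C(1 - cos(124°))
Δλ = 2.4263 × (1 - cos(124°))
Δλ = 2.4263 × 1.5592
Δλ = 3.7831 pm

Percentage change:
(Δλ/λ₀) × 100 = (3.7831/64.2) × 100
= 5.8927%

(Intermediate values are shown rounded; full precision is carried through to the final answer.)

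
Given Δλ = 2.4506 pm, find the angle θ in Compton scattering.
90.57°

From the Compton formula Δλ = λ_C(1 - cos θ), we can solve for θ:

cos θ = 1 - Δλ/λ_C

Given:
- Δλ = 2.4506 pm
- λ_C = h/(m_e·c) ≈ 2.42631024 pm

cos θ = 1 - 2.4506/2.42631024
cos θ = 1 - 1.010011
cos θ = -0.010011

θ = arccos(-0.010011)
θ = 90.57°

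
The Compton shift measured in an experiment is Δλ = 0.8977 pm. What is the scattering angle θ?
50.95°

From the Compton formula Δλ = λ_C(1 - cos θ), we can solve for θ:

cos θ = 1 - Δλ/λ_C

Given:
- Δλ = 0.8977 pm
- λ_C = h/(m_e·c) ≈ 2.42631024 pm

cos θ = 1 - 0.8977/2.42631024
cos θ = 1 - 0.369986
cos θ = 0.630014

θ = arccos(0.630014)
θ = 50.95°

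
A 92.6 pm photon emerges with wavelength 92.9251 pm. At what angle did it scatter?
30.00°

First find the wavelength shift:
Δλ = λ' - λ = 92.9251 - 92.6 = 0.3251 pm

Using Δλ = λ_C(1 - cos θ), with λ_C = h/(m_e·c) ≈ 2.42631024 pm:
cos θ = 1 - Δλ/λ_C
cos θ = 1 - 0.3251/2.42631024
cos θ = 0.866011

θ = arccos(0.866011)
θ = 30.00°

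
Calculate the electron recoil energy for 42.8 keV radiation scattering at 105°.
4.0822 keV

By energy conservation: K_e = E_initial - E_final

First find the scattered photon energy:
Initial wavelength: λ = hc/E = 28.9683 pm
Compton shift: Δλ = λ_C(1 - cos(105°)) = 3.0543 pm
Final wavelength: λ' = 28.9683 + 3.0543 = 32.0226 pm
Final photon energy: E' = hc/λ' = 38.7178 keV

Electron kinetic energy:
K_e = E - E' = 42.8000 - 38.7178 = 4.0822 keV

(Intermediate values are shown rounded; full precision is carried through to the final answer.)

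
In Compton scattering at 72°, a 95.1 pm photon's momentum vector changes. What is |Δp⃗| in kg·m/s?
8.1204e-24 kg·m/s

Photon momentum magnitude is p = h/λ.

Initial momentum:
p₀ = h/λ = 6.6261e-34/9.5100e-11 = 6.9675e-24 kg·m/s

After scattering:
λ' = λ + Δλ = 95.1 + 1.6765 = 96.7765 pm
p' = h/λ' = 6.6261e-34/9.6777e-11 = 6.8468e-24 kg·m/s

Momentum is a vector; the scattered photon's direction makes angle θ = 72° with the incident direction. The magnitude of the vector change Δp⃗ = p⃗₀ − p⃗' is found from the law of cosines:
|Δp⃗|² = p₀² + p'² − 2p₀p'cos θ
|Δp⃗|² = (6.9675e-24)² + (6.8468e-24)² − 2·6.9675e-24·6.8468e-24·cos(72°)
|Δp⃗| = 8.1204e-24 kg·m/s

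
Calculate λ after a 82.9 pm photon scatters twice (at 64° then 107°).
87.3984 pm

Apply Compton shift twice:

First scattering at θ₁ = 64°:
Δλ₁ = λ_C(1 - cos(64°))
Δλ₁ = 2.4263 × 0.5616
Δλ₁ = 1.3627 pm

After first scattering:
λ₁ = 82.9 + 1.3627 = 84.2627 pm

Second scattering at θ₂ = 107°:
Δλ₂ = λ_C(1 - cos(107°))
Δλ₂ = 2.4263 × 1.2924
Δλ₂ = 3.1357 pm

Final wavelength:
λ₂ = 84.2627 + 3.1357 = 87.3984 pm

Total shift: Δλ_total = 1.3627 + 3.1357 = 4.4984 pm

(Intermediate values are shown rounded; full precision is carried through to the final answer.)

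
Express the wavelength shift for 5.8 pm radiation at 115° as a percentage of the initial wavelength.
59.5123%

Calculate the Compton shift:
Δλ = λ_C(1 - cos(115°))
Δλ = 2.4263 × (1 - cos(115°))
Δλ = 2.4263 × 1.4226
Δλ = 3.4517 pm

Percentage change:
(Δλ/λ₀) × 100 = (3.4517/5.8) × 100
= 59.5123%

(Intermediate values are shown rounded; full precision is carried through to the final answer.)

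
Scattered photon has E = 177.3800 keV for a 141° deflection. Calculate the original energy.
463.0002 keV

Convert final energy to wavelength (hc ≈ 1239.842 keV·pm):
λ' = hc/E' = 1239.842 / 177.3800 = 6.9898 pm

Calculate the Compton shift:
Δλ = λ_C(1 - cos(141°))
Δλ = 2.4263 × (1 - cos(141°))
Δλ = 4.3119 pm

Initial wavelength:
λ = λ' - Δλ = 6.9898 - 4.3119 = 2.6778 pm

Initial energy:
E = hc/λ = 1239.842 / 2.6778 = 463.0002 keV

(Intermediate values are shown rounded; full precision is carried through to the final answer.)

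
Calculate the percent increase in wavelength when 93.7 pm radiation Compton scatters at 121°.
3.9231%

Calculate the Compton shift:
Δλ = λ_C(1 - cos(121°))
Δλ = 2.4263 × (1 - cos(121°))
Δλ = 2.4263 × 1.5150
Δλ = 3.6760 pm

Percentage change:
(Δλ/λ₀) × 100 = (3.6760/93.7) × 100
= 3.9231%

(Intermediate values are shown rounded; full precision is carried through to the final answer.)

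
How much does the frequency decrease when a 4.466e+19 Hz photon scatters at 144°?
1.766e+19 Hz (decrease)

Convert frequency to wavelength (c = 299792458 m/s):
λ₀ = c/f₀ = 299792458/4.466e+19 = 6.7127734e-12 m = 6.7128 pm

Calculate Compton shift:
Δλ = λ_C(1 - cos(144°)) = 4.3892 pm

Final wavelength:
λ' = λ₀ + Δλ = 6.7128 + 4.3892 = 11.1020 pm

Final frequency:
f' = c/λ' = 299792458/1.1102010e-11 = 2.7003440e+19 Hz

Frequency shift (decrease):
Δf = f₀ - f' = 4.466e+19 - 2.7003440e+19 = 1.766e+19 Hz

(Intermediate values are shown rounded; full precision is carried through to the final answer.)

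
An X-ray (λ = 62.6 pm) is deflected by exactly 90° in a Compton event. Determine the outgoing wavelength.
65.0263 pm

Using the Compton formula: λ' = λ + λ_C(1 − cos θ)

For θ = 90°, cos θ = 0 (exact) = 0.0000, so:
1 − cos 90° = 1 − (0) = 1.0000

Δλ = λ_C × 1.0000 = 2.4263 × 1.0000 = 2.4263 pm

λ' = 62.6 + 2.4263 = 65.0263 pm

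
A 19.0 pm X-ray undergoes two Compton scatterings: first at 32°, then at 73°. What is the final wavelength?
21.0856 pm

Apply Compton shift twice:

First scattering at θ₁ = 32°:
Δλ₁ = λ_C(1 - cos(32°))
Δλ₁ = 2.4263 × 0.1520
Δλ₁ = 0.3687 pm

After first scattering:
λ₁ = 19.0 + 0.3687 = 19.3687 pm

Second scattering at θ₂ = 73°:
Δλ₂ = λ_C(1 - cos(73°))
Δλ₂ = 2.4263 × 0.7076
Δλ₂ = 1.7169 pm

Final wavelength:
λ₂ = 19.3687 + 1.7169 = 21.0856 pm

Total shift: Δλ_total = 0.3687 + 1.7169 = 2.0856 pm

(Intermediate values are shown rounded; full precision is carried through to the final answer.)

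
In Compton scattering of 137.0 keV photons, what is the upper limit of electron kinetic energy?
47.8192 keV

Maximum energy transfer occurs at θ = 180° (backscattering).

Initial photon: E₀ = 137.0 keV → λ₀ = 9.0499 pm

Maximum Compton shift (at 180°):
Δλ_max = 2λ_C = 2 × 2.4263 = 4.8526 pm

Final wavelength:
λ' = 9.0499 + 4.8526 = 13.9026 pm

Minimum photon energy (maximum energy to electron):
E'_min = hc/λ' = 89.1808 keV

Maximum electron kinetic energy:
K_max = E₀ - E'_min = 137.0000 - 89.1808 = 47.8192 keV

(Intermediate values are shown rounded; full precision is carried through to the final answer.)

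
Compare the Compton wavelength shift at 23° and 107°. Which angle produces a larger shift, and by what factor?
107° produces the larger shift by a factor of 16.257

Calculate both shifts using Δλ = λ_C(1 - cos θ):

For θ₁ = 23°:
Δλ₁ = 2.4263 × (1 - cos(23°))
Δλ₁ = 2.4263 × 0.0795
Δλ₁ = 0.1929 pm

For θ₂ = 107°:
Δλ₂ = 2.4263 × (1 - cos(107°))
Δλ₂ = 2.4263 × 1.2924
Δλ₂ = 3.1357 pm

The 107° angle produces the larger shift.
Ratio: 3.1357/0.1929 = 16.257

(Intermediate values are shown rounded; full precision is carried through to the final answer.)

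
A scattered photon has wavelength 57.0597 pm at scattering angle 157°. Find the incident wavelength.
52.4000 pm

From λ' = λ + Δλ, we have λ = λ' - Δλ

First calculate the Compton shift:
Δλ = λ_C(1 - cos θ)
Δλ = 2.4263 × (1 - cos(157°))
Δλ = 2.4263 × 1.9205
Δλ = 4.6597 pm

Initial wavelength:
λ = λ' - Δλ
λ = 57.0597 - 4.6597
λ = 52.4000 pm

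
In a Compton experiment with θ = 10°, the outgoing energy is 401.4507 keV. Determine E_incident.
406.3000 keV

Convert final energy to wavelength (hc ≈ 1239.842 keV·pm):
λ' = hc/E' = 1239.842 / 401.4507 = 3.0884 pm

Calculate the Compton shift:
Δλ = λ_C(1 - cos(10°))
Δλ = 2.4263 × (1 - cos(10°))
Δλ = 0.0369 pm

Initial wavelength:
λ = λ' - Δλ = 3.0884 - 0.0369 = 3.0515 pm

Initial energy:
E = hc/λ = 1239.842 / 3.0515 = 406.3000 keV

(Intermediate values are shown rounded; full precision is carried through to the final answer.)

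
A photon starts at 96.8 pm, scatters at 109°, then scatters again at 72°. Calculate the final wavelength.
101.6928 pm

Apply Compton shift twice:

First scattering at θ₁ = 109°:
Δλ₁ = λ_C(1 - cos(109°))
Δλ₁ = 2.4263 × 1.3256
Δλ₁ = 3.2162 pm

After first scattering:
λ₁ = 96.8 + 3.2162 = 100.0162 pm

Second scattering at θ₂ = 72°:
Δλ₂ = λ_C(1 - cos(72°))
Δλ₂ = 2.4263 × 0.6910
Δλ₂ = 1.6765 pm

Final wavelength:
λ₂ = 100.0162 + 1.6765 = 101.6928 pm

Total shift: Δλ_total = 3.2162 + 1.6765 = 4.8928 pm

(Intermediate values are shown rounded; full precision is carried through to the final answer.)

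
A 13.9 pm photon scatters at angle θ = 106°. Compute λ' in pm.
16.9951 pm

Using the Compton scattering formula:
λ' = λ + Δλ = λ + λ_C(1 - cos θ)

Given:
- Initial wavelength λ = 13.9 pm
- Scattering angle θ = 106°
- Compton wavelength λ_C ≈ 2.4263 pm

Calculate the shift:
Δλ = 2.4263 × (1 - cos(106°))
Δλ = 2.4263 × 1.2756
Δλ = 3.0951 pm

Final wavelength:
λ' = 13.9 + 3.0951 = 16.9951 pm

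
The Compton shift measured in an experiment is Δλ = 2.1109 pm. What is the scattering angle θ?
82.53°

From the Compton formula Δλ = λ_C(1 - cos θ), we can solve for θ:

cos θ = 1 - Δλ/λ_C

Given:
- Δλ = 2.1109 pm
- λ_C = h/(m_e·c) ≈ 2.42631024 pm

cos θ = 1 - 2.1109/2.42631024
cos θ = 1 - 0.870004
cos θ = 0.129996

θ = arccos(0.129996)
θ = 82.53°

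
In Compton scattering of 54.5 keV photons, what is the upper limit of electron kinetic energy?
9.5815 keV

Maximum energy transfer occurs at θ = 180° (backscattering).

Initial photon: E₀ = 54.5 keV → λ₀ = 22.7494 pm

Maximum Compton shift (at 180°):
Δλ_max = 2λ_C = 2 × 2.4263 = 4.8526 pm

Final wavelength:
λ' = 22.7494 + 4.8526 = 27.6020 pm

Minimum photon energy (maximum energy to electron):
E'_min = hc/λ' = 44.9185 keV

Maximum electron kinetic energy:
K_max = E₀ - E'_min = 54.5000 - 44.9185 = 9.5815 keV

(Intermediate values are shown rounded; full precision is carried through to the final answer.)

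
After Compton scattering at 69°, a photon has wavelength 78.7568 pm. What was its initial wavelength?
77.2000 pm

From λ' = λ + Δλ, we have λ = λ' - Δλ

First calculate the Compton shift:
Δλ = λ_C(1 - cos θ)
Δλ = 2.4263 × (1 - cos(69°))
Δλ = 2.4263 × 0.6416
Δλ = 1.5568 pm

Initial wavelength:
λ = λ' - Δλ
λ = 78.7568 - 1.5568
λ = 77.2000 pm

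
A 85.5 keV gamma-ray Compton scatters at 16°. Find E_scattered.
84.9494 keV

First convert energy to wavelength:
λ = hc/E, with hc ≈ 1239.842 keV·pm (i.e. 1239.842 eV·nm)

For E = 85.5 keV = 85500 eV:
λ = 1239.842 keV·pm / 85.5 keV
λ = 14.5011 pm

Calculate the Compton shift:
Δλ = λ_C(1 - cos(16°)) = 2.4263 × 0.0387
Δλ = 0.0940 pm

Final wavelength:
λ' = 14.5011 + 0.0940 = 14.5951 pm

Final energy:
E' = hc/λ' = 1239.842 / 14.5951 = 84.9494 keV

(Intermediate values are shown rounded; full precision is carried through to the final answer.)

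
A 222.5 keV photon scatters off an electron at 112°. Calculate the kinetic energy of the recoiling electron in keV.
83.3099 keV

By energy conservation: K_e = E_initial - E_final

First find the scattered photon energy:
Initial wavelength: λ = hc/E = 5.5723 pm
Compton shift: Δλ = λ_C(1 - cos(112°)) = 3.3352 pm
Final wavelength: λ' = 5.5723 + 3.3352 = 8.9075 pm
Final photon energy: E' = hc/λ' = 139.1901 keV

Electron kinetic energy:
K_e = E - E' = 222.5000 - 139.1901 = 83.3099 keV

(Intermediate values are shown rounded; full precision is carried through to the final answer.)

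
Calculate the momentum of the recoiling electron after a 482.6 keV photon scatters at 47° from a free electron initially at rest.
1.8996e-22 kg·m/s

The electron is initially at rest, so by conservation of momentum:
p⃗_e = p⃗₀ − p⃗'  (incident photon momentum minus scattered photon momentum)

Photon momentum magnitudes (p = h/λ = E/c):
λ₀ = hc/E₀ = 2.5691 pm → p₀ = h/λ₀ = 2.5792e-22 kg·m/s
Δλ = λ_C(1 − cos 47°) = 0.7716 pm
λ' = 3.3407 pm → p' = h/λ' = 1.9835e-22 kg·m/s

The scattered photon makes angle θ = 47° with the incident direction, so by the law of cosines:
|p⃗_e|² = p₀² + p'² − 2p₀p'cos θ
|p⃗_e|² = (2.5792e-22)² + (1.9835e-22)² − 2·2.5792e-22·1.9835e-22·cos(47°)
|p⃗_e| = 1.8996e-22 kg·m/s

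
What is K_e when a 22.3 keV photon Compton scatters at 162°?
1.7497 keV

By energy conservation: K_e = E_initial - E_final

First find the scattered photon energy:
Initial wavelength: λ = hc/E = 55.5983 pm
Compton shift: Δλ = λ_C(1 - cos(162°)) = 4.7339 pm
Final wavelength: λ' = 55.5983 + 4.7339 = 60.3322 pm
Final photon energy: E' = hc/λ' = 20.5503 keV

Electron kinetic energy:
K_e = E - E' = 22.3000 - 20.5503 = 1.7497 keV

(Intermediate values are shown rounded; full precision is carried through to the final answer.)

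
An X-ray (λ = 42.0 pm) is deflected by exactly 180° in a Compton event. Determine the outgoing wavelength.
46.8526 pm

Using the Compton formula: λ' = λ + λ_C(1 − cos θ)

For θ = 180°, cos θ = -1 (exact) = -1.0000, so:
1 − cos 180° = 1 − (-1) = 2.0000

Δλ = λ_C × 2.0000 = 2.4263 × 2.0000 = 4.8526 pm

λ' = 42.0 + 4.8526 = 46.8526 pm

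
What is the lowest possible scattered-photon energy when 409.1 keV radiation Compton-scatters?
157.2749 keV (at θ = 180°)

The scattered photon has minimum energy when its wavelength is maximum, i.e., when the Compton shift Δλ = λ_C(1 − cos θ) is maximum. This occurs at θ = 180° (backscattering), giving Δλ_max = 2λ_C = 4.8526 pm.

Initial wavelength: λ₀ = hc/E₀ = 3.0307 pm
Maximum final wavelength: λ'_max = λ₀ + 2λ_C = 3.0307 + 4.8526 = 7.8833 pm
Minimum final energy: E'_min = hc/λ'_max = 157.2749 keV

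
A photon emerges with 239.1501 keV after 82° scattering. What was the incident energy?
400.5001 keV

Convert final energy to wavelength (hc ≈ 1239.842 keV·pm):
λ' = hc/E' = 1239.842 / 239.1501 = 5.1844 pm

Calculate the Compton shift:
Δλ = λ_C(1 - cos(82°))
Δλ = 2.4263 × (1 - cos(82°))
Δλ = 2.0886 pm

Initial wavelength:
λ = λ' - Δλ = 5.1844 - 2.0886 = 3.0957 pm

Initial energy:
E = hc/λ = 1239.842 / 3.0957 = 400.5001 keV

(Intermediate values are shown rounded; full precision is carried through to the final answer.)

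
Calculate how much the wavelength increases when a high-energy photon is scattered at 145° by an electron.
4.4138 pm

Using the Compton scattering formula:
Δλ = λ_C(1 - cos θ)

where λ_C = h/(m_e·c) ≈ 2.4263 pm is the Compton wavelength of an electron.

For θ = 145°:
cos(145°) = -0.8192
1 - cos(145°) = 1.8192

Δλ = 2.4263 × 1.8192
Δλ = 4.4138 pm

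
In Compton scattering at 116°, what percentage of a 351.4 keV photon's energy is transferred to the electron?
0.4973 (or 49.73%)

Calculate initial and final photon energies:

Initial: E₀ = 351.4 keV → λ₀ = 3.5283 pm
Compton shift: Δλ = 3.4899 pm
Final wavelength: λ' = 7.0182 pm
Final energy: E' = 176.6603 keV

Fractional energy loss:
(E₀ - E')/E₀ = (351.4000 - 176.6603)/351.4000
= 174.7397/351.4000
= 0.4973
= 49.73%

(Intermediate values are shown rounded; full precision is carried through to the final answer.)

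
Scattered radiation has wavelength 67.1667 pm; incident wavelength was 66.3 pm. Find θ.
50.00°

First find the wavelength shift:
Δλ = λ' - λ = 67.1667 - 66.3 = 0.8667 pm

Using Δλ = λ_C(1 - cos θ), with λ_C = h/(m_e·c) ≈ 2.42631024 pm:
cos θ = 1 - Δλ/λ_C
cos θ = 1 - 0.8667/2.42631024
cos θ = 0.642791

θ = arccos(0.642791)
θ = 50.00°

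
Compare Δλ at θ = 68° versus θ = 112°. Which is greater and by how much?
112° produces the larger shift by a factor of 2.198

Calculate both shifts using Δλ = λ_C(1 - cos θ):

For θ₁ = 68°:
Δλ₁ = 2.4263 × (1 - cos(68°))
Δλ₁ = 2.4263 × 0.6254
Δλ₁ = 1.5174 pm

For θ₂ = 112°:
Δλ₂ = 2.4263 × (1 - cos(112°))
Δλ₂ = 2.4263 × 1.3746
Δλ₂ = 3.3352 pm

The 112° angle produces the larger shift.
Ratio: 3.3352/1.5174 = 2.198

(Intermediate values are shown rounded; full precision is carried through to the final answer.)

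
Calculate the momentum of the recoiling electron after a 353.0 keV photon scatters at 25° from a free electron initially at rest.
7.9970e-23 kg·m/s

The electron is initially at rest, so by conservation of momentum:
p⃗_e = p⃗₀ − p⃗'  (incident photon momentum minus scattered photon momentum)

Photon momentum magnitudes (p = h/λ = E/c):
λ₀ = hc/E₀ = 3.5123 pm → p₀ = h/λ₀ = 1.8865e-22 kg·m/s
Δλ = λ_C(1 − cos 25°) = 0.2273 pm
λ' = 3.7396 pm → p' = h/λ' = 1.7719e-22 kg·m/s

The scattered photon makes angle θ = 25° with the incident direction, so by the law of cosines:
|p⃗_e|² = p₀² + p'² − 2p₀p'cos θ
|p⃗_e|² = (1.8865e-22)² + (1.7719e-22)² − 2·1.8865e-22·1.7719e-22·cos(25°)
|p⃗_e| = 7.9970e-23 kg·m/s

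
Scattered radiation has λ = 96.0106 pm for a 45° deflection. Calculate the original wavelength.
95.3000 pm

From λ' = λ + Δλ, we have λ = λ' - Δλ

First calculate the Compton shift:
Δλ = λ_C(1 - cos θ)
Δλ = 2.4263 × (1 - cos(45°))
Δλ = 2.4263 × 0.2929
Δλ = 0.7106 pm

Initial wavelength:
λ = λ' - Δλ
λ = 96.0106 - 0.7106
λ = 95.3000 pm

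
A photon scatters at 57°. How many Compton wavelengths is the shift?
0.4554 λ_C

The Compton shift formula is:
Δλ = λ_C(1 - cos θ)

Dividing both sides by λ_C:
Δλ/λ_C = 1 - cos θ

For θ = 57°:
Δλ/λ_C = 1 - cos(57°)
Δλ/λ_C = 1 - 0.5446
Δλ/λ_C = 0.4554

This means the shift is 0.4554 × λ_C = 1.1048 pm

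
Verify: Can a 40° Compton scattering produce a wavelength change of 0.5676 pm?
Yes, consistent

Calculate the expected shift for θ = 40°:

Δλ_expected = λ_C(1 - cos(40°))
Δλ_expected = 2.4263 × (1 - cos(40°))
Δλ_expected = 2.4263 × 0.2340
Δλ_expected = 0.5676 pm

Given shift: 0.5676 pm
Expected shift: 0.5676 pm
Difference: 0.0000 pm

The values match. This is consistent with Compton scattering at the stated angle.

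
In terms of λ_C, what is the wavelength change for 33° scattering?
0.1613 λ_C

The Compton shift formula is:
Δλ = λ_C(1 - cos θ)

Dividing both sides by λ_C:
Δλ/λ_C = 1 - cos θ

For θ = 33°:
Δλ/λ_C = 1 - cos(33°)
Δλ/λ_C = 1 - 0.8387
Δλ/λ_C = 0.1613

This means the shift is 0.1613 × λ_C = 0.3914 pm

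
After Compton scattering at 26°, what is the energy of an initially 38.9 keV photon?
38.6026 keV

First convert energy to wavelength:
λ = hc/E, with hc ≈ 1239.842 keV·pm (i.e. 1239.842 eV·nm)

For E = 38.9 keV = 38900 eV:
λ = 1239.842 keV·pm / 38.9 keV
λ = 31.8725 pm

Calculate the Compton shift:
Δλ = λ_C(1 - cos(26°)) = 2.4263 × 0.1012
Δλ = 0.2456 pm

Final wavelength:
λ' = 31.8725 + 0.2456 = 32.1181 pm

Final energy:
E' = hc/λ' = 1239.842 / 32.1181 = 38.6026 keV

(Intermediate values are shown rounded; full precision is carried through to the final answer.)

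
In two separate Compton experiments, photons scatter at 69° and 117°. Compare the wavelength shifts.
117° produces the larger shift by a factor of 2.266

Calculate both shifts using Δλ = λ_C(1 - cos θ):

For θ₁ = 69°:
Δλ₁ = 2.4263 × (1 - cos(69°))
Δλ₁ = 2.4263 × 0.6416
Δλ₁ = 1.5568 pm

For θ₂ = 117°:
Δλ₂ = 2.4263 × (1 - cos(117°))
Δλ₂ = 2.4263 × 1.4540
Δλ₂ = 3.5278 pm

The 117° angle produces the larger shift.
Ratio: 3.5278/1.5568 = 2.266

(Intermediate values are shown rounded; full precision is carried through to the final answer.)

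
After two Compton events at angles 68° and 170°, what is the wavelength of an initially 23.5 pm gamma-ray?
29.8332 pm

Apply Compton shift twice:

First scattering at θ₁ = 68°:
Δλ₁ = λ_C(1 - cos(68°))
Δλ₁ = 2.4263 × 0.6254
Δλ₁ = 1.5174 pm

After first scattering:
λ₁ = 23.5 + 1.5174 = 25.0174 pm

Second scattering at θ₂ = 170°:
Δλ₂ = λ_C(1 - cos(170°))
Δλ₂ = 2.4263 × 1.9848
Δλ₂ = 4.8158 pm

Final wavelength:
λ₂ = 25.0174 + 4.8158 = 29.8332 pm

Total shift: Δλ_total = 1.5174 + 4.8158 = 6.3332 pm

(Intermediate values are shown rounded; full precision is carried through to the final answer.)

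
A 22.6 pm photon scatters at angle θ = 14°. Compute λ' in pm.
22.6721 pm

Using the Compton scattering formula:
λ' = λ + Δλ = λ + λ_C(1 - cos θ)

Given:
- Initial wavelength λ = 22.6 pm
- Scattering angle θ = 14°
- Compton wavelength λ_C ≈ 2.4263 pm

Calculate the shift:
Δλ = 2.4263 × (1 - cos(14°))
Δλ = 2.4263 × 0.0297
Δλ = 0.0721 pm

Final wavelength:
λ' = 22.6 + 0.0721 = 22.6721 pm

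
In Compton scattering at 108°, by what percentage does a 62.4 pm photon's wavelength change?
5.0899%

Calculate the Compton shift:
Δλ = λ_C(1 - cos(108°))
Δλ = 2.4263 × (1 - cos(108°))
Δλ = 2.4263 × 1.3090
Δλ = 3.1761 pm

Percentage change:
(Δλ/λ₀) × 100 = (3.1761/62.4) × 100
= 5.0899%

(Intermediate values are shown rounded; full precision is carried through to the final answer.)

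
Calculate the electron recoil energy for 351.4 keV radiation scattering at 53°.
75.5370 keV

By energy conservation: K_e = E_initial - E_final

First find the scattered photon energy:
Initial wavelength: λ = hc/E = 3.5283 pm
Compton shift: Δλ = λ_C(1 - cos(53°)) = 0.9661 pm
Final wavelength: λ' = 3.5283 + 0.9661 = 4.4944 pm
Final photon energy: E' = hc/λ' = 275.8630 keV

Electron kinetic energy:
K_e = E - E' = 351.4000 - 275.8630 = 75.5370 keV

(Intermediate values are shown rounded; full precision is carried through to the final answer.)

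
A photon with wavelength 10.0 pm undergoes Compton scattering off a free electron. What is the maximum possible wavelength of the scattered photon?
14.8526 pm (at θ = 180°)

The Compton shift is Δλ = λ_C(1 − cos θ).

Since cos θ ranges from −1 to 1, the factor (1 − cos θ) ranges from 0 to 2; the maximum shift occurs at θ = 180° (backscattering):
Δλ_max = 2λ_C = 2 × 2.4263 pm = 4.8526 pm

Maximum scattered wavelength:
λ'_max = λ₀ + Δλ_max = 10.0 + 4.8526 = 14.8526 pm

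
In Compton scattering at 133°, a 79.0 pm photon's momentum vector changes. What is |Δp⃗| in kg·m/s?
1.5007e-23 kg·m/s

Photon momentum magnitude is p = h/λ.

Initial momentum:
p₀ = h/λ = 6.6261e-34/7.9000e-11 = 8.3874e-24 kg·m/s

After scattering:
λ' = λ + Δλ = 79.0 + 4.0810 = 83.0810 pm
p' = h/λ' = 6.6261e-34/8.3081e-11 = 7.9754e-24 kg·m/s

Momentum is a vector; the scattered photon's direction makes angle θ = 133° with the incident direction. The magnitude of the vector change Δp⃗ = p⃗₀ − p⃗' is found from the law of cosines:
|Δp⃗|² = p₀² + p'² − 2p₀p'cos θ
|Δp⃗|² = (8.3874e-24)² + (7.9754e-24)² − 2·8.3874e-24·7.9754e-24·cos(133°)
|Δp⃗| = 1.5007e-23 kg·m/s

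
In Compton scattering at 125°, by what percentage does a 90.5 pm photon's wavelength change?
4.2188%

Calculate the Compton shift:
Δλ = λ_C(1 - cos(125°))
Δλ = 2.4263 × (1 - cos(125°))
Δλ = 2.4263 × 1.5736
Δλ = 3.8180 pm

Percentage change:
(Δλ/λ₀) × 100 = (3.8180/90.5) × 100
= 4.2188%

(Intermediate values are shown rounded; full precision is carried through to the final answer.)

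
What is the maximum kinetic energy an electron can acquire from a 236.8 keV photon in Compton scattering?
113.9027 keV

Maximum energy transfer occurs at θ = 180° (backscattering).

Initial photon: E₀ = 236.8 keV → λ₀ = 5.2358 pm

Maximum Compton shift (at 180°):
Δλ_max = 2λ_C = 2 × 2.4263 = 4.8526 pm

Final wavelength:
λ' = 5.2358 + 4.8526 = 10.0884 pm

Minimum photon energy (maximum energy to electron):
E'_min = hc/λ' = 122.8973 keV

Maximum electron kinetic energy:
K_max = E₀ - E'_min = 236.8000 - 122.8973 = 113.9027 keV

(Intermediate values are shown rounded; full precision is carried through to the final answer.)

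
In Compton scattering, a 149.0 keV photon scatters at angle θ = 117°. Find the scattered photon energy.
104.6376 keV

First convert energy to wavelength:
λ = hc/E, with hc ≈ 1239.842 keV·pm (i.e. 1239.842 eV·nm)

For E = 149.0 keV = 149000 eV:
λ = 1239.842 keV·pm / 149.0 keV
λ = 8.3211 pm

Calculate the Compton shift:
Δλ = λ_C(1 - cos(117°)) = 2.4263 × 1.4540
Δλ = 3.5278 pm

Final wavelength:
λ' = 8.3211 + 3.5278 = 11.8489 pm

Final energy:
E' = hc/λ' = 1239.842 / 11.8489 = 104.6376 keV

(Intermediate values are shown rounded; full precision is carried through to the final answer.)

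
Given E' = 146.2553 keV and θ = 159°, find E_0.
327.4998 keV

Convert final energy to wavelength (hc ≈ 1239.842 keV·pm):
λ' = hc/E' = 1239.842 / 146.2553 = 8.4772 pm

Calculate the Compton shift:
Δλ = λ_C(1 - cos(159°))
Δλ = 2.4263 × (1 - cos(159°))
Δλ = 4.6915 pm

Initial wavelength:
λ = λ' - Δλ = 8.4772 - 4.6915 = 3.7858 pm

Initial energy:
E = hc/λ = 1239.842 / 3.7858 = 327.4998 keV

(Intermediate values are shown rounded; full precision is carried through to the final answer.)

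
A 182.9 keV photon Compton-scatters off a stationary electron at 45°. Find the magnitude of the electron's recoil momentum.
7.1776e-23 kg·m/s

The electron is initially at rest, so by conservation of momentum:
p⃗_e = p⃗₀ − p⃗'  (incident photon momentum minus scattered photon momentum)

Photon momentum magnitudes (p = h/λ = E/c):
λ₀ = hc/E₀ = 6.7788 pm → p₀ = h/λ₀ = 9.7747e-23 kg·m/s
Δλ = λ_C(1 − cos 45°) = 0.7106 pm
λ' = 7.4894 pm → p' = h/λ' = 8.8472e-23 kg·m/s

The scattered photon makes angle θ = 45° with the incident direction, so by the law of cosines:
|p⃗_e|² = p₀² + p'² − 2p₀p'cos θ
|p⃗_e|² = (9.7747e-23)² + (8.8472e-23)² − 2·9.7747e-23·8.8472e-23·cos(45°)
|p⃗_e| = 7.1776e-23 kg·m/s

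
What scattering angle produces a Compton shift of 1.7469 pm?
73.74°

From the Compton formula Δλ = λ_C(1 - cos θ), we can solve for θ:

cos θ = 1 - Δλ/λ_C

Given:
- Δλ = 1.7469 pm
- λ_C = h/(m_e·c) ≈ 2.42631024 pm

cos θ = 1 - 1.7469/2.42631024
cos θ = 1 - 0.719982
cos θ = 0.280018

θ = arccos(0.280018)
θ = 73.74°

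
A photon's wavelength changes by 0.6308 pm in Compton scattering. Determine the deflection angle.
42.27°

From the Compton formula Δλ = λ_C(1 - cos θ), we can solve for θ:

cos θ = 1 - Δλ/λ_C

Given:
- Δλ = 0.6308 pm
- λ_C = h/(m_e·c) ≈ 2.42631024 pm

cos θ = 1 - 0.6308/2.42631024
cos θ = 1 - 0.259983
cos θ = 0.740017

θ = arccos(0.740017)
θ = 42.27°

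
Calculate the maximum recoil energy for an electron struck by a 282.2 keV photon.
148.1066 keV

Maximum energy transfer occurs at θ = 180° (backscattering).

Initial photon: E₀ = 282.2 keV → λ₀ = 4.3935 pm

Maximum Compton shift (at 180°):
Δλ_max = 2λ_C = 2 × 2.4263 = 4.8526 pm

Final wavelength:
λ' = 4.3935 + 4.8526 = 9.2461 pm

Minimum photon energy (maximum energy to electron):
E'_min = hc/λ' = 134.0934 keV

Maximum electron kinetic energy:
K_max = E₀ - E'_min = 282.2000 - 134.0934 = 148.1066 keV

(Intermediate values are shown rounded; full precision is carried through to the final answer.)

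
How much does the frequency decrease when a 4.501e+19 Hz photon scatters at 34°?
2.639e+18 Hz (decrease)

Convert frequency to wavelength (c = 299792458 m/s):
λ₀ = c/f₀ = 299792458/4.501e+19 = 6.6605745e-12 m = 6.6606 pm

Calculate Compton shift:
Δλ = λ_C(1 - cos(34°)) = 0.4148 pm

Final wavelength:
λ' = λ₀ + Δλ = 6.6606 + 0.4148 = 7.0754 pm

Final frequency:
f' = c/λ' = 299792458/7.0753824e-12 = 4.2371202e+19 Hz

Frequency shift (decrease):
Δf = f₀ - f' = 4.501e+19 - 4.2371202e+19 = 2.639e+18 Hz

(Intermediate values are shown rounded; full precision is carried through to the final answer.)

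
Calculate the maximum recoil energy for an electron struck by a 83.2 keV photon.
20.4377 keV

Maximum energy transfer occurs at θ = 180° (backscattering).

Initial photon: E₀ = 83.2 keV → λ₀ = 14.9019 pm

Maximum Compton shift (at 180°):
Δλ_max = 2λ_C = 2 × 2.4263 = 4.8526 pm

Final wavelength:
λ' = 14.9019 + 4.8526 = 19.7546 pm

Minimum photon energy (maximum energy to electron):
E'_min = hc/λ' = 62.7623 keV

Maximum electron kinetic energy:
K_max = E₀ - E'_min = 83.2000 - 62.7623 = 20.4377 keV

(Intermediate values are shown rounded; full precision is carried through to the final answer.)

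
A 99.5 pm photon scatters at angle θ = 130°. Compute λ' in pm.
103.4859 pm

Using the Compton scattering formula:
λ' = λ + Δλ = λ + λ_C(1 - cos θ)

Given:
- Initial wavelength λ = 99.5 pm
- Scattering angle θ = 130°
- Compton wavelength λ_C ≈ 2.4263 pm

Calculate the shift:
Δλ = 2.4263 × (1 - cos(130°))
Δλ = 2.4263 × 1.6428
Δλ = 3.9859 pm

Final wavelength:
λ' = 99.5 + 3.9859 = 103.4859 pm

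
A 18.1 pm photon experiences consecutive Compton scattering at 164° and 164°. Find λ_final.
27.6173 pm

Apply Compton shift twice:

First scattering at θ₁ = 164°:
Δλ₁ = λ_C(1 - cos(164°))
Δλ₁ = 2.4263 × 1.9613
Δλ₁ = 4.7586 pm

After first scattering:
λ₁ = 18.1 + 4.7586 = 22.8586 pm

Second scattering at θ₂ = 164°:
Δλ₂ = λ_C(1 - cos(164°))
Δλ₂ = 2.4263 × 1.9613
Δλ₂ = 4.7586 pm

Final wavelength:
λ₂ = 22.8586 + 4.7586 = 27.6173 pm

Total shift: Δλ_total = 4.7586 + 4.7586 = 9.5173 pm

(Intermediate values are shown rounded; full precision is carried through to the final answer.)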